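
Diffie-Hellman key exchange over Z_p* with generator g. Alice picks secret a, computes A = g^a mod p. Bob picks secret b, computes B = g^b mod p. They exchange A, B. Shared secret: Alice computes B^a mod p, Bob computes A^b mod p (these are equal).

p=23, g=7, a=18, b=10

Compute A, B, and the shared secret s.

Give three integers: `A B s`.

Answer: 18 13 9

Derivation:
A = 7^18 mod 23  (bits of 18 = 10010)
  bit 0 = 1: r = r^2 * 7 mod 23 = 1^2 * 7 = 1*7 = 7
  bit 1 = 0: r = r^2 mod 23 = 7^2 = 3
  bit 2 = 0: r = r^2 mod 23 = 3^2 = 9
  bit 3 = 1: r = r^2 * 7 mod 23 = 9^2 * 7 = 12*7 = 15
  bit 4 = 0: r = r^2 mod 23 = 15^2 = 18
  -> A = 18
B = 7^10 mod 23  (bits of 10 = 1010)
  bit 0 = 1: r = r^2 * 7 mod 23 = 1^2 * 7 = 1*7 = 7
  bit 1 = 0: r = r^2 mod 23 = 7^2 = 3
  bit 2 = 1: r = r^2 * 7 mod 23 = 3^2 * 7 = 9*7 = 17
  bit 3 = 0: r = r^2 mod 23 = 17^2 = 13
  -> B = 13
s = B^a = 13^18 mod 23  (bits of 18 = 10010)
  bit 0 = 1: r = r^2 * 13 mod 23 = 1^2 * 13 = 1*13 = 13
  bit 1 = 0: r = r^2 mod 23 = 13^2 = 8
  bit 2 = 0: r = r^2 mod 23 = 8^2 = 18
  bit 3 = 1: r = r^2 * 13 mod 23 = 18^2 * 13 = 2*13 = 3
  bit 4 = 0: r = r^2 mod 23 = 3^2 = 9
  -> s = B^a = 9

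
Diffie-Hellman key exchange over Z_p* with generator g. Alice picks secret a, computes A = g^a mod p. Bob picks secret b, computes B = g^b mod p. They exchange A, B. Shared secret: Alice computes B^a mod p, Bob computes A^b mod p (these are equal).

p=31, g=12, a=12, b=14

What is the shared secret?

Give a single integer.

Answer: 8

Derivation:
A = 12^12 mod 31  (bits of 12 = 1100)
  bit 0 = 1: r = r^2 * 12 mod 31 = 1^2 * 12 = 1*12 = 12
  bit 1 = 1: r = r^2 * 12 mod 31 = 12^2 * 12 = 20*12 = 23
  bit 2 = 0: r = r^2 mod 31 = 23^2 = 2
  bit 3 = 0: r = r^2 mod 31 = 2^2 = 4
  -> A = 4
B = 12^14 mod 31  (bits of 14 = 1110)
  bit 0 = 1: r = r^2 * 12 mod 31 = 1^2 * 12 = 1*12 = 12
  bit 1 = 1: r = r^2 * 12 mod 31 = 12^2 * 12 = 20*12 = 23
  bit 2 = 1: r = r^2 * 12 mod 31 = 23^2 * 12 = 2*12 = 24
  bit 3 = 0: r = r^2 mod 31 = 24^2 = 18
  -> B = 18
s = B^a = 18^12 mod 31  (bits of 12 = 1100)
  bit 0 = 1: r = r^2 * 18 mod 31 = 1^2 * 18 = 1*18 = 18
  bit 1 = 1: r = r^2 * 18 mod 31 = 18^2 * 18 = 14*18 = 4
  bit 2 = 0: r = r^2 mod 31 = 4^2 = 16
  bit 3 = 0: r = r^2 mod 31 = 16^2 = 8
  -> s = B^a = 8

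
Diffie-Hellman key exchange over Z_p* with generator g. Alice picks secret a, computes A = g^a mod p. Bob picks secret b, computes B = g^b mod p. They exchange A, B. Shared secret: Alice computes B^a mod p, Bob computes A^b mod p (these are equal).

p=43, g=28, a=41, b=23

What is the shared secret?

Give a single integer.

Answer: 30

Derivation:
A = 28^41 mod 43  (bits of 41 = 101001)
  bit 0 = 1: r = r^2 * 28 mod 43 = 1^2 * 28 = 1*28 = 28
  bit 1 = 0: r = r^2 mod 43 = 28^2 = 10
  bit 2 = 1: r = r^2 * 28 mod 43 = 10^2 * 28 = 14*28 = 5
  bit 3 = 0: r = r^2 mod 43 = 5^2 = 25
  bit 4 = 0: r = r^2 mod 43 = 25^2 = 23
  bit 5 = 1: r = r^2 * 28 mod 43 = 23^2 * 28 = 13*28 = 20
  -> A = 20
B = 28^23 mod 43  (bits of 23 = 10111)
  bit 0 = 1: r = r^2 * 28 mod 43 = 1^2 * 28 = 1*28 = 28
  bit 1 = 0: r = r^2 mod 43 = 28^2 = 10
  bit 2 = 1: r = r^2 * 28 mod 43 = 10^2 * 28 = 14*28 = 5
  bit 3 = 1: r = r^2 * 28 mod 43 = 5^2 * 28 = 25*28 = 12
  bit 4 = 1: r = r^2 * 28 mod 43 = 12^2 * 28 = 15*28 = 33
  -> B = 33
s = B^a = 33^41 mod 43  (bits of 41 = 101001)
  bit 0 = 1: r = r^2 * 33 mod 43 = 1^2 * 33 = 1*33 = 33
  bit 1 = 0: r = r^2 mod 43 = 33^2 = 14
  bit 2 = 1: r = r^2 * 33 mod 43 = 14^2 * 33 = 24*33 = 18
  bit 3 = 0: r = r^2 mod 43 = 18^2 = 23
  bit 4 = 0: r = r^2 mod 43 = 23^2 = 13
  bit 5 = 1: r = r^2 * 33 mod 43 = 13^2 * 33 = 40*33 = 30
  -> s = B^a = 30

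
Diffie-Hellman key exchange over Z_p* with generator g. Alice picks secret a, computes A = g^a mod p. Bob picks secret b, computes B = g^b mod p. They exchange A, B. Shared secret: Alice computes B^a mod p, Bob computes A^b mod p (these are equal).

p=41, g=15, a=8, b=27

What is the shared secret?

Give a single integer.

A = 15^8 mod 41  (bits of 8 = 1000)
  bit 0 = 1: r = r^2 * 15 mod 41 = 1^2 * 15 = 1*15 = 15
  bit 1 = 0: r = r^2 mod 41 = 15^2 = 20
  bit 2 = 0: r = r^2 mod 41 = 20^2 = 31
  bit 3 = 0: r = r^2 mod 41 = 31^2 = 18
  -> A = 18
B = 15^27 mod 41  (bits of 27 = 11011)
  bit 0 = 1: r = r^2 * 15 mod 41 = 1^2 * 15 = 1*15 = 15
  bit 1 = 1: r = r^2 * 15 mod 41 = 15^2 * 15 = 20*15 = 13
  bit 2 = 0: r = r^2 mod 41 = 13^2 = 5
  bit 3 = 1: r = r^2 * 15 mod 41 = 5^2 * 15 = 25*15 = 6
  bit 4 = 1: r = r^2 * 15 mod 41 = 6^2 * 15 = 36*15 = 7
  -> B = 7
s = B^a = 7^8 mod 41  (bits of 8 = 1000)
  bit 0 = 1: r = r^2 * 7 mod 41 = 1^2 * 7 = 1*7 = 7
  bit 1 = 0: r = r^2 mod 41 = 7^2 = 8
  bit 2 = 0: r = r^2 mod 41 = 8^2 = 23
  bit 3 = 0: r = r^2 mod 41 = 23^2 = 37
  -> s = B^a = 37

Answer: 37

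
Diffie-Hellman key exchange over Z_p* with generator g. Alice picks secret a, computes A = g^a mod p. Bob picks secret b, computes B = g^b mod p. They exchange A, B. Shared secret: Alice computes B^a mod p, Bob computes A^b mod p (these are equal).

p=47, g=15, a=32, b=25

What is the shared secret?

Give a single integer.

Answer: 12

Derivation:
A = 15^32 mod 47  (bits of 32 = 100000)
  bit 0 = 1: r = r^2 * 15 mod 47 = 1^2 * 15 = 1*15 = 15
  bit 1 = 0: r = r^2 mod 47 = 15^2 = 37
  bit 2 = 0: r = r^2 mod 47 = 37^2 = 6
  bit 3 = 0: r = r^2 mod 47 = 6^2 = 36
  bit 4 = 0: r = r^2 mod 47 = 36^2 = 27
  bit 5 = 0: r = r^2 mod 47 = 27^2 = 24
  -> A = 24
B = 15^25 mod 47  (bits of 25 = 11001)
  bit 0 = 1: r = r^2 * 15 mod 47 = 1^2 * 15 = 1*15 = 15
  bit 1 = 1: r = r^2 * 15 mod 47 = 15^2 * 15 = 37*15 = 38
  bit 2 = 0: r = r^2 mod 47 = 38^2 = 34
  bit 3 = 0: r = r^2 mod 47 = 34^2 = 28
  bit 4 = 1: r = r^2 * 15 mod 47 = 28^2 * 15 = 32*15 = 10
  -> B = 10
s = B^a = 10^32 mod 47  (bits of 32 = 100000)
  bit 0 = 1: r = r^2 * 10 mod 47 = 1^2 * 10 = 1*10 = 10
  bit 1 = 0: r = r^2 mod 47 = 10^2 = 6
  bit 2 = 0: r = r^2 mod 47 = 6^2 = 36
  bit 3 = 0: r = r^2 mod 47 = 36^2 = 27
  bit 4 = 0: r = r^2 mod 47 = 27^2 = 24
  bit 5 = 0: r = r^2 mod 47 = 24^2 = 12
  -> s = B^a = 12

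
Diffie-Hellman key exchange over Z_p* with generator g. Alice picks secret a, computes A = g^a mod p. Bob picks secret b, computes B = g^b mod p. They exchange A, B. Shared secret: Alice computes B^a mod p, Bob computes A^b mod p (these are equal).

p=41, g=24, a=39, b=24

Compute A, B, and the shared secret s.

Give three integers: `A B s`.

A = 24^39 mod 41  (bits of 39 = 100111)
  bit 0 = 1: r = r^2 * 24 mod 41 = 1^2 * 24 = 1*24 = 24
  bit 1 = 0: r = r^2 mod 41 = 24^2 = 2
  bit 2 = 0: r = r^2 mod 41 = 2^2 = 4
  bit 3 = 1: r = r^2 * 24 mod 41 = 4^2 * 24 = 16*24 = 15
  bit 4 = 1: r = r^2 * 24 mod 41 = 15^2 * 24 = 20*24 = 29
  bit 5 = 1: r = r^2 * 24 mod 41 = 29^2 * 24 = 21*24 = 12
  -> A = 12
B = 24^24 mod 41  (bits of 24 = 11000)
  bit 0 = 1: r = r^2 * 24 mod 41 = 1^2 * 24 = 1*24 = 24
  bit 1 = 1: r = r^2 * 24 mod 41 = 24^2 * 24 = 2*24 = 7
  bit 2 = 0: r = r^2 mod 41 = 7^2 = 8
  bit 3 = 0: r = r^2 mod 41 = 8^2 = 23
  bit 4 = 0: r = r^2 mod 41 = 23^2 = 37
  -> B = 37
s = B^a = 37^39 mod 41  (bits of 39 = 100111)
  bit 0 = 1: r = r^2 * 37 mod 41 = 1^2 * 37 = 1*37 = 37
  bit 1 = 0: r = r^2 mod 41 = 37^2 = 16
  bit 2 = 0: r = r^2 mod 41 = 16^2 = 10
  bit 3 = 1: r = r^2 * 37 mod 41 = 10^2 * 37 = 18*37 = 10
  bit 4 = 1: r = r^2 * 37 mod 41 = 10^2 * 37 = 18*37 = 10
  bit 5 = 1: r = r^2 * 37 mod 41 = 10^2 * 37 = 18*37 = 10
  -> s = B^a = 10

Answer: 12 37 10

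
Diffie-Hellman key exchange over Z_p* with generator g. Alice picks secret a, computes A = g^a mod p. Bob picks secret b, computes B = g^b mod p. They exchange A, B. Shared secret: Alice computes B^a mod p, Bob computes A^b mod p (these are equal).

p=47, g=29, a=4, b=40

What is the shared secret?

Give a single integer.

Answer: 34

Derivation:
A = 29^4 mod 47  (bits of 4 = 100)
  bit 0 = 1: r = r^2 * 29 mod 47 = 1^2 * 29 = 1*29 = 29
  bit 1 = 0: r = r^2 mod 47 = 29^2 = 42
  bit 2 = 0: r = r^2 mod 47 = 42^2 = 25
  -> A = 25
B = 29^40 mod 47  (bits of 40 = 101000)
  bit 0 = 1: r = r^2 * 29 mod 47 = 1^2 * 29 = 1*29 = 29
  bit 1 = 0: r = r^2 mod 47 = 29^2 = 42
  bit 2 = 1: r = r^2 * 29 mod 47 = 42^2 * 29 = 25*29 = 20
  bit 3 = 0: r = r^2 mod 47 = 20^2 = 24
  bit 4 = 0: r = r^2 mod 47 = 24^2 = 12
  bit 5 = 0: r = r^2 mod 47 = 12^2 = 3
  -> B = 3
s = B^a = 3^4 mod 47  (bits of 4 = 100)
  bit 0 = 1: r = r^2 * 3 mod 47 = 1^2 * 3 = 1*3 = 3
  bit 1 = 0: r = r^2 mod 47 = 3^2 = 9
  bit 2 = 0: r = r^2 mod 47 = 9^2 = 34
  -> s = B^a = 34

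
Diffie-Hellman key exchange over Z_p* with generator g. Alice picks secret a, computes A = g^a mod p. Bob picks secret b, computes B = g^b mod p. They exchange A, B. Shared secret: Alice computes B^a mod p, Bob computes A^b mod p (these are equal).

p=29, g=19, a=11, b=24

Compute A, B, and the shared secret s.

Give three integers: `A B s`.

A = 19^11 mod 29  (bits of 11 = 1011)
  bit 0 = 1: r = r^2 * 19 mod 29 = 1^2 * 19 = 1*19 = 19
  bit 1 = 0: r = r^2 mod 29 = 19^2 = 13
  bit 2 = 1: r = r^2 * 19 mod 29 = 13^2 * 19 = 24*19 = 21
  bit 3 = 1: r = r^2 * 19 mod 29 = 21^2 * 19 = 6*19 = 27
  -> A = 27
B = 19^24 mod 29  (bits of 24 = 11000)
  bit 0 = 1: r = r^2 * 19 mod 29 = 1^2 * 19 = 1*19 = 19
  bit 1 = 1: r = r^2 * 19 mod 29 = 19^2 * 19 = 13*19 = 15
  bit 2 = 0: r = r^2 mod 29 = 15^2 = 22
  bit 3 = 0: r = r^2 mod 29 = 22^2 = 20
  bit 4 = 0: r = r^2 mod 29 = 20^2 = 23
  -> B = 23
s = B^a = 23^11 mod 29  (bits of 11 = 1011)
  bit 0 = 1: r = r^2 * 23 mod 29 = 1^2 * 23 = 1*23 = 23
  bit 1 = 0: r = r^2 mod 29 = 23^2 = 7
  bit 2 = 1: r = r^2 * 23 mod 29 = 7^2 * 23 = 20*23 = 25
  bit 3 = 1: r = r^2 * 23 mod 29 = 25^2 * 23 = 16*23 = 20
  -> s = B^a = 20

Answer: 27 23 20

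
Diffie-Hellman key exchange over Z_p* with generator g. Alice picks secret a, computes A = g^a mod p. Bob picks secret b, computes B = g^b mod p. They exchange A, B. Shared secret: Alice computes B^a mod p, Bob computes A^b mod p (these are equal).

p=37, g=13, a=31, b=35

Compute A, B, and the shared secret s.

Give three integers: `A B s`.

Answer: 18 20 35

Derivation:
A = 13^31 mod 37  (bits of 31 = 11111)
  bit 0 = 1: r = r^2 * 13 mod 37 = 1^2 * 13 = 1*13 = 13
  bit 1 = 1: r = r^2 * 13 mod 37 = 13^2 * 13 = 21*13 = 14
  bit 2 = 1: r = r^2 * 13 mod 37 = 14^2 * 13 = 11*13 = 32
  bit 3 = 1: r = r^2 * 13 mod 37 = 32^2 * 13 = 25*13 = 29
  bit 4 = 1: r = r^2 * 13 mod 37 = 29^2 * 13 = 27*13 = 18
  -> A = 18
B = 13^35 mod 37  (bits of 35 = 100011)
  bit 0 = 1: r = r^2 * 13 mod 37 = 1^2 * 13 = 1*13 = 13
  bit 1 = 0: r = r^2 mod 37 = 13^2 = 21
  bit 2 = 0: r = r^2 mod 37 = 21^2 = 34
  bit 3 = 0: r = r^2 mod 37 = 34^2 = 9
  bit 4 = 1: r = r^2 * 13 mod 37 = 9^2 * 13 = 7*13 = 17
  bit 5 = 1: r = r^2 * 13 mod 37 = 17^2 * 13 = 30*13 = 20
  -> B = 20
s = B^a = 20^31 mod 37  (bits of 31 = 11111)
  bit 0 = 1: r = r^2 * 20 mod 37 = 1^2 * 20 = 1*20 = 20
  bit 1 = 1: r = r^2 * 20 mod 37 = 20^2 * 20 = 30*20 = 8
  bit 2 = 1: r = r^2 * 20 mod 37 = 8^2 * 20 = 27*20 = 22
  bit 3 = 1: r = r^2 * 20 mod 37 = 22^2 * 20 = 3*20 = 23
  bit 4 = 1: r = r^2 * 20 mod 37 = 23^2 * 20 = 11*20 = 35
  -> s = B^a = 35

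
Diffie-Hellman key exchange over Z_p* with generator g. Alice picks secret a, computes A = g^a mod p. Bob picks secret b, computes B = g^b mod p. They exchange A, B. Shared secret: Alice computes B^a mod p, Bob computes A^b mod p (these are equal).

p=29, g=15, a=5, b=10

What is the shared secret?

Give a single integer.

Answer: 6

Derivation:
A = 15^5 mod 29  (bits of 5 = 101)
  bit 0 = 1: r = r^2 * 15 mod 29 = 1^2 * 15 = 1*15 = 15
  bit 1 = 0: r = r^2 mod 29 = 15^2 = 22
  bit 2 = 1: r = r^2 * 15 mod 29 = 22^2 * 15 = 20*15 = 10
  -> A = 10
B = 15^10 mod 29  (bits of 10 = 1010)
  bit 0 = 1: r = r^2 * 15 mod 29 = 1^2 * 15 = 1*15 = 15
  bit 1 = 0: r = r^2 mod 29 = 15^2 = 22
  bit 2 = 1: r = r^2 * 15 mod 29 = 22^2 * 15 = 20*15 = 10
  bit 3 = 0: r = r^2 mod 29 = 10^2 = 13
  -> B = 13
s = B^a = 13^5 mod 29  (bits of 5 = 101)
  bit 0 = 1: r = r^2 * 13 mod 29 = 1^2 * 13 = 1*13 = 13
  bit 1 = 0: r = r^2 mod 29 = 13^2 = 24
  bit 2 = 1: r = r^2 * 13 mod 29 = 24^2 * 13 = 25*13 = 6
  -> s = B^a = 6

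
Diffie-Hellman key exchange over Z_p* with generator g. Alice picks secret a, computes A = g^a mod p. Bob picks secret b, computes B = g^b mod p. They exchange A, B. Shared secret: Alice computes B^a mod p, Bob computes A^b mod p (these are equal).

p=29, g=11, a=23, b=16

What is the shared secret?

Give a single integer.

A = 11^23 mod 29  (bits of 23 = 10111)
  bit 0 = 1: r = r^2 * 11 mod 29 = 1^2 * 11 = 1*11 = 11
  bit 1 = 0: r = r^2 mod 29 = 11^2 = 5
  bit 2 = 1: r = r^2 * 11 mod 29 = 5^2 * 11 = 25*11 = 14
  bit 3 = 1: r = r^2 * 11 mod 29 = 14^2 * 11 = 22*11 = 10
  bit 4 = 1: r = r^2 * 11 mod 29 = 10^2 * 11 = 13*11 = 27
  -> A = 27
B = 11^16 mod 29  (bits of 16 = 10000)
  bit 0 = 1: r = r^2 * 11 mod 29 = 1^2 * 11 = 1*11 = 11
  bit 1 = 0: r = r^2 mod 29 = 11^2 = 5
  bit 2 = 0: r = r^2 mod 29 = 5^2 = 25
  bit 3 = 0: r = r^2 mod 29 = 25^2 = 16
  bit 4 = 0: r = r^2 mod 29 = 16^2 = 24
  -> B = 24
s = B^a = 24^23 mod 29  (bits of 23 = 10111)
  bit 0 = 1: r = r^2 * 24 mod 29 = 1^2 * 24 = 1*24 = 24
  bit 1 = 0: r = r^2 mod 29 = 24^2 = 25
  bit 2 = 1: r = r^2 * 24 mod 29 = 25^2 * 24 = 16*24 = 7
  bit 3 = 1: r = r^2 * 24 mod 29 = 7^2 * 24 = 20*24 = 16
  bit 4 = 1: r = r^2 * 24 mod 29 = 16^2 * 24 = 24*24 = 25
  -> s = B^a = 25

Answer: 25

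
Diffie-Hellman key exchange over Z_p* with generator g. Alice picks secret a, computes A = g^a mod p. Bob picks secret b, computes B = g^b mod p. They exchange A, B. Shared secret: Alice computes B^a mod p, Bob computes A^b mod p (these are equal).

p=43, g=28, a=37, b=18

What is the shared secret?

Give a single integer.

A = 28^37 mod 43  (bits of 37 = 100101)
  bit 0 = 1: r = r^2 * 28 mod 43 = 1^2 * 28 = 1*28 = 28
  bit 1 = 0: r = r^2 mod 43 = 28^2 = 10
  bit 2 = 0: r = r^2 mod 43 = 10^2 = 14
  bit 3 = 1: r = r^2 * 28 mod 43 = 14^2 * 28 = 24*28 = 27
  bit 4 = 0: r = r^2 mod 43 = 27^2 = 41
  bit 5 = 1: r = r^2 * 28 mod 43 = 41^2 * 28 = 4*28 = 26
  -> A = 26
B = 28^18 mod 43  (bits of 18 = 10010)
  bit 0 = 1: r = r^2 * 28 mod 43 = 1^2 * 28 = 1*28 = 28
  bit 1 = 0: r = r^2 mod 43 = 28^2 = 10
  bit 2 = 0: r = r^2 mod 43 = 10^2 = 14
  bit 3 = 1: r = r^2 * 28 mod 43 = 14^2 * 28 = 24*28 = 27
  bit 4 = 0: r = r^2 mod 43 = 27^2 = 41
  -> B = 41
s = B^a = 41^37 mod 43  (bits of 37 = 100101)
  bit 0 = 1: r = r^2 * 41 mod 43 = 1^2 * 41 = 1*41 = 41
  bit 1 = 0: r = r^2 mod 43 = 41^2 = 4
  bit 2 = 0: r = r^2 mod 43 = 4^2 = 16
  bit 3 = 1: r = r^2 * 41 mod 43 = 16^2 * 41 = 41*41 = 4
  bit 4 = 0: r = r^2 mod 43 = 4^2 = 16
  bit 5 = 1: r = r^2 * 41 mod 43 = 16^2 * 41 = 41*41 = 4
  -> s = B^a = 4

Answer: 4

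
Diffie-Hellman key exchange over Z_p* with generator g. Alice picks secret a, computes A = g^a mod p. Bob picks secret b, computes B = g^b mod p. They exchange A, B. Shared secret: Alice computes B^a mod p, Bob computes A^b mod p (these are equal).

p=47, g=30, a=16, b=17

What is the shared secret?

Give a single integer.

A = 30^16 mod 47  (bits of 16 = 10000)
  bit 0 = 1: r = r^2 * 30 mod 47 = 1^2 * 30 = 1*30 = 30
  bit 1 = 0: r = r^2 mod 47 = 30^2 = 7
  bit 2 = 0: r = r^2 mod 47 = 7^2 = 2
  bit 3 = 0: r = r^2 mod 47 = 2^2 = 4
  bit 4 = 0: r = r^2 mod 47 = 4^2 = 16
  -> A = 16
B = 30^17 mod 47  (bits of 17 = 10001)
  bit 0 = 1: r = r^2 * 30 mod 47 = 1^2 * 30 = 1*30 = 30
  bit 1 = 0: r = r^2 mod 47 = 30^2 = 7
  bit 2 = 0: r = r^2 mod 47 = 7^2 = 2
  bit 3 = 0: r = r^2 mod 47 = 2^2 = 4
  bit 4 = 1: r = r^2 * 30 mod 47 = 4^2 * 30 = 16*30 = 10
  -> B = 10
s = B^a = 10^16 mod 47  (bits of 16 = 10000)
  bit 0 = 1: r = r^2 * 10 mod 47 = 1^2 * 10 = 1*10 = 10
  bit 1 = 0: r = r^2 mod 47 = 10^2 = 6
  bit 2 = 0: r = r^2 mod 47 = 6^2 = 36
  bit 3 = 0: r = r^2 mod 47 = 36^2 = 27
  bit 4 = 0: r = r^2 mod 47 = 27^2 = 24
  -> s = B^a = 24

Answer: 24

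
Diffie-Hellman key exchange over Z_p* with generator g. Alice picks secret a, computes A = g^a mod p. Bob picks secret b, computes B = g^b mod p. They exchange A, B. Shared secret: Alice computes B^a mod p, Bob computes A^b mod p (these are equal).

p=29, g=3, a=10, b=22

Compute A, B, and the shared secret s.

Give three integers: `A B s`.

Answer: 5 22 24

Derivation:
A = 3^10 mod 29  (bits of 10 = 1010)
  bit 0 = 1: r = r^2 * 3 mod 29 = 1^2 * 3 = 1*3 = 3
  bit 1 = 0: r = r^2 mod 29 = 3^2 = 9
  bit 2 = 1: r = r^2 * 3 mod 29 = 9^2 * 3 = 23*3 = 11
  bit 3 = 0: r = r^2 mod 29 = 11^2 = 5
  -> A = 5
B = 3^22 mod 29  (bits of 22 = 10110)
  bit 0 = 1: r = r^2 * 3 mod 29 = 1^2 * 3 = 1*3 = 3
  bit 1 = 0: r = r^2 mod 29 = 3^2 = 9
  bit 2 = 1: r = r^2 * 3 mod 29 = 9^2 * 3 = 23*3 = 11
  bit 3 = 1: r = r^2 * 3 mod 29 = 11^2 * 3 = 5*3 = 15
  bit 4 = 0: r = r^2 mod 29 = 15^2 = 22
  -> B = 22
s = B^a = 22^10 mod 29  (bits of 10 = 1010)
  bit 0 = 1: r = r^2 * 22 mod 29 = 1^2 * 22 = 1*22 = 22
  bit 1 = 0: r = r^2 mod 29 = 22^2 = 20
  bit 2 = 1: r = r^2 * 22 mod 29 = 20^2 * 22 = 23*22 = 13
  bit 3 = 0: r = r^2 mod 29 = 13^2 = 24
  -> s = B^a = 24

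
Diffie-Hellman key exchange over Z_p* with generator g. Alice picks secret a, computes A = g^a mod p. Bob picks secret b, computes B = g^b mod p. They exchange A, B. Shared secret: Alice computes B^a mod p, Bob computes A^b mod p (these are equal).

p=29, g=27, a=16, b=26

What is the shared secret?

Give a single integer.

A = 27^16 mod 29  (bits of 16 = 10000)
  bit 0 = 1: r = r^2 * 27 mod 29 = 1^2 * 27 = 1*27 = 27
  bit 1 = 0: r = r^2 mod 29 = 27^2 = 4
  bit 2 = 0: r = r^2 mod 29 = 4^2 = 16
  bit 3 = 0: r = r^2 mod 29 = 16^2 = 24
  bit 4 = 0: r = r^2 mod 29 = 24^2 = 25
  -> A = 25
B = 27^26 mod 29  (bits of 26 = 11010)
  bit 0 = 1: r = r^2 * 27 mod 29 = 1^2 * 27 = 1*27 = 27
  bit 1 = 1: r = r^2 * 27 mod 29 = 27^2 * 27 = 4*27 = 21
  bit 2 = 0: r = r^2 mod 29 = 21^2 = 6
  bit 3 = 1: r = r^2 * 27 mod 29 = 6^2 * 27 = 7*27 = 15
  bit 4 = 0: r = r^2 mod 29 = 15^2 = 22
  -> B = 22
s = B^a = 22^16 mod 29  (bits of 16 = 10000)
  bit 0 = 1: r = r^2 * 22 mod 29 = 1^2 * 22 = 1*22 = 22
  bit 1 = 0: r = r^2 mod 29 = 22^2 = 20
  bit 2 = 0: r = r^2 mod 29 = 20^2 = 23
  bit 3 = 0: r = r^2 mod 29 = 23^2 = 7
  bit 4 = 0: r = r^2 mod 29 = 7^2 = 20
  -> s = B^a = 20

Answer: 20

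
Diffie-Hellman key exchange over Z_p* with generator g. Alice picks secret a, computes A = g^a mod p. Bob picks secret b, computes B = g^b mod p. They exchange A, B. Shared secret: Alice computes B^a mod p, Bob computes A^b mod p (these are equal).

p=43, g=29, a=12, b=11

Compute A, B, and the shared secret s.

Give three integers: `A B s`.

Answer: 11 33 21

Derivation:
A = 29^12 mod 43  (bits of 12 = 1100)
  bit 0 = 1: r = r^2 * 29 mod 43 = 1^2 * 29 = 1*29 = 29
  bit 1 = 1: r = r^2 * 29 mod 43 = 29^2 * 29 = 24*29 = 8
  bit 2 = 0: r = r^2 mod 43 = 8^2 = 21
  bit 3 = 0: r = r^2 mod 43 = 21^2 = 11
  -> A = 11
B = 29^11 mod 43  (bits of 11 = 1011)
  bit 0 = 1: r = r^2 * 29 mod 43 = 1^2 * 29 = 1*29 = 29
  bit 1 = 0: r = r^2 mod 43 = 29^2 = 24
  bit 2 = 1: r = r^2 * 29 mod 43 = 24^2 * 29 = 17*29 = 20
  bit 3 = 1: r = r^2 * 29 mod 43 = 20^2 * 29 = 13*29 = 33
  -> B = 33
s = B^a = 33^12 mod 43  (bits of 12 = 1100)
  bit 0 = 1: r = r^2 * 33 mod 43 = 1^2 * 33 = 1*33 = 33
  bit 1 = 1: r = r^2 * 33 mod 43 = 33^2 * 33 = 14*33 = 32
  bit 2 = 0: r = r^2 mod 43 = 32^2 = 35
  bit 3 = 0: r = r^2 mod 43 = 35^2 = 21
  -> s = B^a = 21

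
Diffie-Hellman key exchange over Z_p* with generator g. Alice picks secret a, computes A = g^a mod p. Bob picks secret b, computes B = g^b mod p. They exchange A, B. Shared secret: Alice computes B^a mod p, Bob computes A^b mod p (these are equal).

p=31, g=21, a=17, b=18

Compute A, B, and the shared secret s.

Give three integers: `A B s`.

A = 21^17 mod 31  (bits of 17 = 10001)
  bit 0 = 1: r = r^2 * 21 mod 31 = 1^2 * 21 = 1*21 = 21
  bit 1 = 0: r = r^2 mod 31 = 21^2 = 7
  bit 2 = 0: r = r^2 mod 31 = 7^2 = 18
  bit 3 = 0: r = r^2 mod 31 = 18^2 = 14
  bit 4 = 1: r = r^2 * 21 mod 31 = 14^2 * 21 = 10*21 = 24
  -> A = 24
B = 21^18 mod 31  (bits of 18 = 10010)
  bit 0 = 1: r = r^2 * 21 mod 31 = 1^2 * 21 = 1*21 = 21
  bit 1 = 0: r = r^2 mod 31 = 21^2 = 7
  bit 2 = 0: r = r^2 mod 31 = 7^2 = 18
  bit 3 = 1: r = r^2 * 21 mod 31 = 18^2 * 21 = 14*21 = 15
  bit 4 = 0: r = r^2 mod 31 = 15^2 = 8
  -> B = 8
s = B^a = 8^17 mod 31  (bits of 17 = 10001)
  bit 0 = 1: r = r^2 * 8 mod 31 = 1^2 * 8 = 1*8 = 8
  bit 1 = 0: r = r^2 mod 31 = 8^2 = 2
  bit 2 = 0: r = r^2 mod 31 = 2^2 = 4
  bit 3 = 0: r = r^2 mod 31 = 4^2 = 16
  bit 4 = 1: r = r^2 * 8 mod 31 = 16^2 * 8 = 8*8 = 2
  -> s = B^a = 2

Answer: 24 8 2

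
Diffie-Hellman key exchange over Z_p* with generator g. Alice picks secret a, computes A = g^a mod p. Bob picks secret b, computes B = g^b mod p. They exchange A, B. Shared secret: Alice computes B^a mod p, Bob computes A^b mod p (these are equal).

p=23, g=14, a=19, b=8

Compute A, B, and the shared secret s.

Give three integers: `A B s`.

A = 14^19 mod 23  (bits of 19 = 10011)
  bit 0 = 1: r = r^2 * 14 mod 23 = 1^2 * 14 = 1*14 = 14
  bit 1 = 0: r = r^2 mod 23 = 14^2 = 12
  bit 2 = 0: r = r^2 mod 23 = 12^2 = 6
  bit 3 = 1: r = r^2 * 14 mod 23 = 6^2 * 14 = 13*14 = 21
  bit 4 = 1: r = r^2 * 14 mod 23 = 21^2 * 14 = 4*14 = 10
  -> A = 10
B = 14^8 mod 23  (bits of 8 = 1000)
  bit 0 = 1: r = r^2 * 14 mod 23 = 1^2 * 14 = 1*14 = 14
  bit 1 = 0: r = r^2 mod 23 = 14^2 = 12
  bit 2 = 0: r = r^2 mod 23 = 12^2 = 6
  bit 3 = 0: r = r^2 mod 23 = 6^2 = 13
  -> B = 13
s = B^a = 13^19 mod 23  (bits of 19 = 10011)
  bit 0 = 1: r = r^2 * 13 mod 23 = 1^2 * 13 = 1*13 = 13
  bit 1 = 0: r = r^2 mod 23 = 13^2 = 8
  bit 2 = 0: r = r^2 mod 23 = 8^2 = 18
  bit 3 = 1: r = r^2 * 13 mod 23 = 18^2 * 13 = 2*13 = 3
  bit 4 = 1: r = r^2 * 13 mod 23 = 3^2 * 13 = 9*13 = 2
  -> s = B^a = 2

Answer: 10 13 2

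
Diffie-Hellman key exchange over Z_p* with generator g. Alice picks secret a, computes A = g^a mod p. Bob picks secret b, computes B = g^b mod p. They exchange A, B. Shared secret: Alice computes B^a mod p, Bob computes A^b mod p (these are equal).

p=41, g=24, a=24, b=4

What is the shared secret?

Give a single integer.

Answer: 10

Derivation:
A = 24^24 mod 41  (bits of 24 = 11000)
  bit 0 = 1: r = r^2 * 24 mod 41 = 1^2 * 24 = 1*24 = 24
  bit 1 = 1: r = r^2 * 24 mod 41 = 24^2 * 24 = 2*24 = 7
  bit 2 = 0: r = r^2 mod 41 = 7^2 = 8
  bit 3 = 0: r = r^2 mod 41 = 8^2 = 23
  bit 4 = 0: r = r^2 mod 41 = 23^2 = 37
  -> A = 37
B = 24^4 mod 41  (bits of 4 = 100)
  bit 0 = 1: r = r^2 * 24 mod 41 = 1^2 * 24 = 1*24 = 24
  bit 1 = 0: r = r^2 mod 41 = 24^2 = 2
  bit 2 = 0: r = r^2 mod 41 = 2^2 = 4
  -> B = 4
s = B^a = 4^24 mod 41  (bits of 24 = 11000)
  bit 0 = 1: r = r^2 * 4 mod 41 = 1^2 * 4 = 1*4 = 4
  bit 1 = 1: r = r^2 * 4 mod 41 = 4^2 * 4 = 16*4 = 23
  bit 2 = 0: r = r^2 mod 41 = 23^2 = 37
  bit 3 = 0: r = r^2 mod 41 = 37^2 = 16
  bit 4 = 0: r = r^2 mod 41 = 16^2 = 10
  -> s = B^a = 10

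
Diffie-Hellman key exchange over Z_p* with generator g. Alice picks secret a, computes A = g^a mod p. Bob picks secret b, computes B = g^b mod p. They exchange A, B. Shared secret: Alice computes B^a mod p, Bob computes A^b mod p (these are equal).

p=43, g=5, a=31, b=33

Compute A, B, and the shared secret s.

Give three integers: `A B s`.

Answer: 19 2 8

Derivation:
A = 5^31 mod 43  (bits of 31 = 11111)
  bit 0 = 1: r = r^2 * 5 mod 43 = 1^2 * 5 = 1*5 = 5
  bit 1 = 1: r = r^2 * 5 mod 43 = 5^2 * 5 = 25*5 = 39
  bit 2 = 1: r = r^2 * 5 mod 43 = 39^2 * 5 = 16*5 = 37
  bit 3 = 1: r = r^2 * 5 mod 43 = 37^2 * 5 = 36*5 = 8
  bit 4 = 1: r = r^2 * 5 mod 43 = 8^2 * 5 = 21*5 = 19
  -> A = 19
B = 5^33 mod 43  (bits of 33 = 100001)
  bit 0 = 1: r = r^2 * 5 mod 43 = 1^2 * 5 = 1*5 = 5
  bit 1 = 0: r = r^2 mod 43 = 5^2 = 25
  bit 2 = 0: r = r^2 mod 43 = 25^2 = 23
  bit 3 = 0: r = r^2 mod 43 = 23^2 = 13
  bit 4 = 0: r = r^2 mod 43 = 13^2 = 40
  bit 5 = 1: r = r^2 * 5 mod 43 = 40^2 * 5 = 9*5 = 2
  -> B = 2
s = B^a = 2^31 mod 43  (bits of 31 = 11111)
  bit 0 = 1: r = r^2 * 2 mod 43 = 1^2 * 2 = 1*2 = 2
  bit 1 = 1: r = r^2 * 2 mod 43 = 2^2 * 2 = 4*2 = 8
  bit 2 = 1: r = r^2 * 2 mod 43 = 8^2 * 2 = 21*2 = 42
  bit 3 = 1: r = r^2 * 2 mod 43 = 42^2 * 2 = 1*2 = 2
  bit 4 = 1: r = r^2 * 2 mod 43 = 2^2 * 2 = 4*2 = 8
  -> s = B^a = 8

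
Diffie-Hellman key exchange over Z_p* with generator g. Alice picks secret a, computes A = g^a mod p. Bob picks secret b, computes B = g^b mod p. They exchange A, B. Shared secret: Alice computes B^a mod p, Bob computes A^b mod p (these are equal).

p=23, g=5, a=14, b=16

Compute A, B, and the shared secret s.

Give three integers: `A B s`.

A = 5^14 mod 23  (bits of 14 = 1110)
  bit 0 = 1: r = r^2 * 5 mod 23 = 1^2 * 5 = 1*5 = 5
  bit 1 = 1: r = r^2 * 5 mod 23 = 5^2 * 5 = 2*5 = 10
  bit 2 = 1: r = r^2 * 5 mod 23 = 10^2 * 5 = 8*5 = 17
  bit 3 = 0: r = r^2 mod 23 = 17^2 = 13
  -> A = 13
B = 5^16 mod 23  (bits of 16 = 10000)
  bit 0 = 1: r = r^2 * 5 mod 23 = 1^2 * 5 = 1*5 = 5
  bit 1 = 0: r = r^2 mod 23 = 5^2 = 2
  bit 2 = 0: r = r^2 mod 23 = 2^2 = 4
  bit 3 = 0: r = r^2 mod 23 = 4^2 = 16
  bit 4 = 0: r = r^2 mod 23 = 16^2 = 3
  -> B = 3
s = B^a = 3^14 mod 23  (bits of 14 = 1110)
  bit 0 = 1: r = r^2 * 3 mod 23 = 1^2 * 3 = 1*3 = 3
  bit 1 = 1: r = r^2 * 3 mod 23 = 3^2 * 3 = 9*3 = 4
  bit 2 = 1: r = r^2 * 3 mod 23 = 4^2 * 3 = 16*3 = 2
  bit 3 = 0: r = r^2 mod 23 = 2^2 = 4
  -> s = B^a = 4

Answer: 13 3 4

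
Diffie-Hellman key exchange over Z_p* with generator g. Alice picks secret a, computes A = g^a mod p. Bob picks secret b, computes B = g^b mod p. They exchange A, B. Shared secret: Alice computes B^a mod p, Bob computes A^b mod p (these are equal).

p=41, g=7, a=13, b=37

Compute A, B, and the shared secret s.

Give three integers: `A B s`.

Answer: 12 11 7

Derivation:
A = 7^13 mod 41  (bits of 13 = 1101)
  bit 0 = 1: r = r^2 * 7 mod 41 = 1^2 * 7 = 1*7 = 7
  bit 1 = 1: r = r^2 * 7 mod 41 = 7^2 * 7 = 8*7 = 15
  bit 2 = 0: r = r^2 mod 41 = 15^2 = 20
  bit 3 = 1: r = r^2 * 7 mod 41 = 20^2 * 7 = 31*7 = 12
  -> A = 12
B = 7^37 mod 41  (bits of 37 = 100101)
  bit 0 = 1: r = r^2 * 7 mod 41 = 1^2 * 7 = 1*7 = 7
  bit 1 = 0: r = r^2 mod 41 = 7^2 = 8
  bit 2 = 0: r = r^2 mod 41 = 8^2 = 23
  bit 3 = 1: r = r^2 * 7 mod 41 = 23^2 * 7 = 37*7 = 13
  bit 4 = 0: r = r^2 mod 41 = 13^2 = 5
  bit 5 = 1: r = r^2 * 7 mod 41 = 5^2 * 7 = 25*7 = 11
  -> B = 11
s = B^a = 11^13 mod 41  (bits of 13 = 1101)
  bit 0 = 1: r = r^2 * 11 mod 41 = 1^2 * 11 = 1*11 = 11
  bit 1 = 1: r = r^2 * 11 mod 41 = 11^2 * 11 = 39*11 = 19
  bit 2 = 0: r = r^2 mod 41 = 19^2 = 33
  bit 3 = 1: r = r^2 * 11 mod 41 = 33^2 * 11 = 23*11 = 7
  -> s = B^a = 7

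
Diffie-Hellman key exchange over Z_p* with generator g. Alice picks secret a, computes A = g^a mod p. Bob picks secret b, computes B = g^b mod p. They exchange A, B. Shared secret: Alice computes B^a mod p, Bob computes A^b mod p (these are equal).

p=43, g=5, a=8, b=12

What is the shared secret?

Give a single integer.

Answer: 41

Derivation:
A = 5^8 mod 43  (bits of 8 = 1000)
  bit 0 = 1: r = r^2 * 5 mod 43 = 1^2 * 5 = 1*5 = 5
  bit 1 = 0: r = r^2 mod 43 = 5^2 = 25
  bit 2 = 0: r = r^2 mod 43 = 25^2 = 23
  bit 3 = 0: r = r^2 mod 43 = 23^2 = 13
  -> A = 13
B = 5^12 mod 43  (bits of 12 = 1100)
  bit 0 = 1: r = r^2 * 5 mod 43 = 1^2 * 5 = 1*5 = 5
  bit 1 = 1: r = r^2 * 5 mod 43 = 5^2 * 5 = 25*5 = 39
  bit 2 = 0: r = r^2 mod 43 = 39^2 = 16
  bit 3 = 0: r = r^2 mod 43 = 16^2 = 41
  -> B = 41
s = B^a = 41^8 mod 43  (bits of 8 = 1000)
  bit 0 = 1: r = r^2 * 41 mod 43 = 1^2 * 41 = 1*41 = 41
  bit 1 = 0: r = r^2 mod 43 = 41^2 = 4
  bit 2 = 0: r = r^2 mod 43 = 4^2 = 16
  bit 3 = 0: r = r^2 mod 43 = 16^2 = 41
  -> s = B^a = 41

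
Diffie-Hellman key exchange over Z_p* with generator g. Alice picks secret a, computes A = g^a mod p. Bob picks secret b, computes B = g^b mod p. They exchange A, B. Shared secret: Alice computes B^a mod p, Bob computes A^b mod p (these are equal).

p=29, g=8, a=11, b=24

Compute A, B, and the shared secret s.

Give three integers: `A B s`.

A = 8^11 mod 29  (bits of 11 = 1011)
  bit 0 = 1: r = r^2 * 8 mod 29 = 1^2 * 8 = 1*8 = 8
  bit 1 = 0: r = r^2 mod 29 = 8^2 = 6
  bit 2 = 1: r = r^2 * 8 mod 29 = 6^2 * 8 = 7*8 = 27
  bit 3 = 1: r = r^2 * 8 mod 29 = 27^2 * 8 = 4*8 = 3
  -> A = 3
B = 8^24 mod 29  (bits of 24 = 11000)
  bit 0 = 1: r = r^2 * 8 mod 29 = 1^2 * 8 = 1*8 = 8
  bit 1 = 1: r = r^2 * 8 mod 29 = 8^2 * 8 = 6*8 = 19
  bit 2 = 0: r = r^2 mod 29 = 19^2 = 13
  bit 3 = 0: r = r^2 mod 29 = 13^2 = 24
  bit 4 = 0: r = r^2 mod 29 = 24^2 = 25
  -> B = 25
s = B^a = 25^11 mod 29  (bits of 11 = 1011)
  bit 0 = 1: r = r^2 * 25 mod 29 = 1^2 * 25 = 1*25 = 25
  bit 1 = 0: r = r^2 mod 29 = 25^2 = 16
  bit 2 = 1: r = r^2 * 25 mod 29 = 16^2 * 25 = 24*25 = 20
  bit 3 = 1: r = r^2 * 25 mod 29 = 20^2 * 25 = 23*25 = 24
  -> s = B^a = 24

Answer: 3 25 24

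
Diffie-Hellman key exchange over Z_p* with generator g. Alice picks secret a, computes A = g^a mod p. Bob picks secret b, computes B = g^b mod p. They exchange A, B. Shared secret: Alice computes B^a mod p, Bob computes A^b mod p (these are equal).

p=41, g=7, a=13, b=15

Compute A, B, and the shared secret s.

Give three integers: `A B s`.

A = 7^13 mod 41  (bits of 13 = 1101)
  bit 0 = 1: r = r^2 * 7 mod 41 = 1^2 * 7 = 1*7 = 7
  bit 1 = 1: r = r^2 * 7 mod 41 = 7^2 * 7 = 8*7 = 15
  bit 2 = 0: r = r^2 mod 41 = 15^2 = 20
  bit 3 = 1: r = r^2 * 7 mod 41 = 20^2 * 7 = 31*7 = 12
  -> A = 12
B = 7^15 mod 41  (bits of 15 = 1111)
  bit 0 = 1: r = r^2 * 7 mod 41 = 1^2 * 7 = 1*7 = 7
  bit 1 = 1: r = r^2 * 7 mod 41 = 7^2 * 7 = 8*7 = 15
  bit 2 = 1: r = r^2 * 7 mod 41 = 15^2 * 7 = 20*7 = 17
  bit 3 = 1: r = r^2 * 7 mod 41 = 17^2 * 7 = 2*7 = 14
  -> B = 14
s = B^a = 14^13 mod 41  (bits of 13 = 1101)
  bit 0 = 1: r = r^2 * 14 mod 41 = 1^2 * 14 = 1*14 = 14
  bit 1 = 1: r = r^2 * 14 mod 41 = 14^2 * 14 = 32*14 = 38
  bit 2 = 0: r = r^2 mod 41 = 38^2 = 9
  bit 3 = 1: r = r^2 * 14 mod 41 = 9^2 * 14 = 40*14 = 27
  -> s = B^a = 27

Answer: 12 14 27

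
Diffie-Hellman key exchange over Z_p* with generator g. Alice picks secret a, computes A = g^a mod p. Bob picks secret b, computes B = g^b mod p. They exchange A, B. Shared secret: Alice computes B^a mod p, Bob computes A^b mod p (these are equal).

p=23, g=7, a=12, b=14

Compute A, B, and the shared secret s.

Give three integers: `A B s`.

Answer: 16 2 2

Derivation:
A = 7^12 mod 23  (bits of 12 = 1100)
  bit 0 = 1: r = r^2 * 7 mod 23 = 1^2 * 7 = 1*7 = 7
  bit 1 = 1: r = r^2 * 7 mod 23 = 7^2 * 7 = 3*7 = 21
  bit 2 = 0: r = r^2 mod 23 = 21^2 = 4
  bit 3 = 0: r = r^2 mod 23 = 4^2 = 16
  -> A = 16
B = 7^14 mod 23  (bits of 14 = 1110)
  bit 0 = 1: r = r^2 * 7 mod 23 = 1^2 * 7 = 1*7 = 7
  bit 1 = 1: r = r^2 * 7 mod 23 = 7^2 * 7 = 3*7 = 21
  bit 2 = 1: r = r^2 * 7 mod 23 = 21^2 * 7 = 4*7 = 5
  bit 3 = 0: r = r^2 mod 23 = 5^2 = 2
  -> B = 2
s = B^a = 2^12 mod 23  (bits of 12 = 1100)
  bit 0 = 1: r = r^2 * 2 mod 23 = 1^2 * 2 = 1*2 = 2
  bit 1 = 1: r = r^2 * 2 mod 23 = 2^2 * 2 = 4*2 = 8
  bit 2 = 0: r = r^2 mod 23 = 8^2 = 18
  bit 3 = 0: r = r^2 mod 23 = 18^2 = 2
  -> s = B^a = 2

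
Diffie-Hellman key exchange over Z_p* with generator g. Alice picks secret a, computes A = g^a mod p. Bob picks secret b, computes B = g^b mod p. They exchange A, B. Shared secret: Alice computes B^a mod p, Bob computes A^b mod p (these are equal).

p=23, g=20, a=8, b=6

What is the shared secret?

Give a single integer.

Answer: 12

Derivation:
A = 20^8 mod 23  (bits of 8 = 1000)
  bit 0 = 1: r = r^2 * 20 mod 23 = 1^2 * 20 = 1*20 = 20
  bit 1 = 0: r = r^2 mod 23 = 20^2 = 9
  bit 2 = 0: r = r^2 mod 23 = 9^2 = 12
  bit 3 = 0: r = r^2 mod 23 = 12^2 = 6
  -> A = 6
B = 20^6 mod 23  (bits of 6 = 110)
  bit 0 = 1: r = r^2 * 20 mod 23 = 1^2 * 20 = 1*20 = 20
  bit 1 = 1: r = r^2 * 20 mod 23 = 20^2 * 20 = 9*20 = 19
  bit 2 = 0: r = r^2 mod 23 = 19^2 = 16
  -> B = 16
s = B^a = 16^8 mod 23  (bits of 8 = 1000)
  bit 0 = 1: r = r^2 * 16 mod 23 = 1^2 * 16 = 1*16 = 16
  bit 1 = 0: r = r^2 mod 23 = 16^2 = 3
  bit 2 = 0: r = r^2 mod 23 = 3^2 = 9
  bit 3 = 0: r = r^2 mod 23 = 9^2 = 12
  -> s = B^a = 12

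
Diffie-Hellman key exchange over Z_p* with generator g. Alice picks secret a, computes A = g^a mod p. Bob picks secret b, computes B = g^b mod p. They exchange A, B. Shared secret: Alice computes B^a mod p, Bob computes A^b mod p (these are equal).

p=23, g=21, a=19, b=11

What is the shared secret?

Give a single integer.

A = 21^19 mod 23  (bits of 19 = 10011)
  bit 0 = 1: r = r^2 * 21 mod 23 = 1^2 * 21 = 1*21 = 21
  bit 1 = 0: r = r^2 mod 23 = 21^2 = 4
  bit 2 = 0: r = r^2 mod 23 = 4^2 = 16
  bit 3 = 1: r = r^2 * 21 mod 23 = 16^2 * 21 = 3*21 = 17
  bit 4 = 1: r = r^2 * 21 mod 23 = 17^2 * 21 = 13*21 = 20
  -> A = 20
B = 21^11 mod 23  (bits of 11 = 1011)
  bit 0 = 1: r = r^2 * 21 mod 23 = 1^2 * 21 = 1*21 = 21
  bit 1 = 0: r = r^2 mod 23 = 21^2 = 4
  bit 2 = 1: r = r^2 * 21 mod 23 = 4^2 * 21 = 16*21 = 14
  bit 3 = 1: r = r^2 * 21 mod 23 = 14^2 * 21 = 12*21 = 22
  -> B = 22
s = B^a = 22^19 mod 23  (bits of 19 = 10011)
  bit 0 = 1: r = r^2 * 22 mod 23 = 1^2 * 22 = 1*22 = 22
  bit 1 = 0: r = r^2 mod 23 = 22^2 = 1
  bit 2 = 0: r = r^2 mod 23 = 1^2 = 1
  bit 3 = 1: r = r^2 * 22 mod 23 = 1^2 * 22 = 1*22 = 22
  bit 4 = 1: r = r^2 * 22 mod 23 = 22^2 * 22 = 1*22 = 22
  -> s = B^a = 22

Answer: 22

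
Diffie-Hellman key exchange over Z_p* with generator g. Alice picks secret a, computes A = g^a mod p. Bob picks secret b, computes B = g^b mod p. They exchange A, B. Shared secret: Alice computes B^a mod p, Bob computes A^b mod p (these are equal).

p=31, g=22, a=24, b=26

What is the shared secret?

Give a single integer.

A = 22^24 mod 31  (bits of 24 = 11000)
  bit 0 = 1: r = r^2 * 22 mod 31 = 1^2 * 22 = 1*22 = 22
  bit 1 = 1: r = r^2 * 22 mod 31 = 22^2 * 22 = 19*22 = 15
  bit 2 = 0: r = r^2 mod 31 = 15^2 = 8
  bit 3 = 0: r = r^2 mod 31 = 8^2 = 2
  bit 4 = 0: r = r^2 mod 31 = 2^2 = 4
  -> A = 4
B = 22^26 mod 31  (bits of 26 = 11010)
  bit 0 = 1: r = r^2 * 22 mod 31 = 1^2 * 22 = 1*22 = 22
  bit 1 = 1: r = r^2 * 22 mod 31 = 22^2 * 22 = 19*22 = 15
  bit 2 = 0: r = r^2 mod 31 = 15^2 = 8
  bit 3 = 1: r = r^2 * 22 mod 31 = 8^2 * 22 = 2*22 = 13
  bit 4 = 0: r = r^2 mod 31 = 13^2 = 14
  -> B = 14
s = B^a = 14^24 mod 31  (bits of 24 = 11000)
  bit 0 = 1: r = r^2 * 14 mod 31 = 1^2 * 14 = 1*14 = 14
  bit 1 = 1: r = r^2 * 14 mod 31 = 14^2 * 14 = 10*14 = 16
  bit 2 = 0: r = r^2 mod 31 = 16^2 = 8
  bit 3 = 0: r = r^2 mod 31 = 8^2 = 2
  bit 4 = 0: r = r^2 mod 31 = 2^2 = 4
  -> s = B^a = 4

Answer: 4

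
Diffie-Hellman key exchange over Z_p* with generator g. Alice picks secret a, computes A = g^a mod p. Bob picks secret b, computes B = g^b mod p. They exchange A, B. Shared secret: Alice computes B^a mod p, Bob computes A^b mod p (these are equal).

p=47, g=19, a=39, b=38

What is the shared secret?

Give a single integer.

Answer: 4

Derivation:
A = 19^39 mod 47  (bits of 39 = 100111)
  bit 0 = 1: r = r^2 * 19 mod 47 = 1^2 * 19 = 1*19 = 19
  bit 1 = 0: r = r^2 mod 47 = 19^2 = 32
  bit 2 = 0: r = r^2 mod 47 = 32^2 = 37
  bit 3 = 1: r = r^2 * 19 mod 47 = 37^2 * 19 = 6*19 = 20
  bit 4 = 1: r = r^2 * 19 mod 47 = 20^2 * 19 = 24*19 = 33
  bit 5 = 1: r = r^2 * 19 mod 47 = 33^2 * 19 = 8*19 = 11
  -> A = 11
B = 19^38 mod 47  (bits of 38 = 100110)
  bit 0 = 1: r = r^2 * 19 mod 47 = 1^2 * 19 = 1*19 = 19
  bit 1 = 0: r = r^2 mod 47 = 19^2 = 32
  bit 2 = 0: r = r^2 mod 47 = 32^2 = 37
  bit 3 = 1: r = r^2 * 19 mod 47 = 37^2 * 19 = 6*19 = 20
  bit 4 = 1: r = r^2 * 19 mod 47 = 20^2 * 19 = 24*19 = 33
  bit 5 = 0: r = r^2 mod 47 = 33^2 = 8
  -> B = 8
s = B^a = 8^39 mod 47  (bits of 39 = 100111)
  bit 0 = 1: r = r^2 * 8 mod 47 = 1^2 * 8 = 1*8 = 8
  bit 1 = 0: r = r^2 mod 47 = 8^2 = 17
  bit 2 = 0: r = r^2 mod 47 = 17^2 = 7
  bit 3 = 1: r = r^2 * 8 mod 47 = 7^2 * 8 = 2*8 = 16
  bit 4 = 1: r = r^2 * 8 mod 47 = 16^2 * 8 = 21*8 = 27
  bit 5 = 1: r = r^2 * 8 mod 47 = 27^2 * 8 = 24*8 = 4
  -> s = B^a = 4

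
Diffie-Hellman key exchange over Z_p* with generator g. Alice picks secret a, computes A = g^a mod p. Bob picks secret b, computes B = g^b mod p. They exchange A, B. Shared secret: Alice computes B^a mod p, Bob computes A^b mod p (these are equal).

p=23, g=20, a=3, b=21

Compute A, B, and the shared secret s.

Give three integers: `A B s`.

A = 20^3 mod 23  (bits of 3 = 11)
  bit 0 = 1: r = r^2 * 20 mod 23 = 1^2 * 20 = 1*20 = 20
  bit 1 = 1: r = r^2 * 20 mod 23 = 20^2 * 20 = 9*20 = 19
  -> A = 19
B = 20^21 mod 23  (bits of 21 = 10101)
  bit 0 = 1: r = r^2 * 20 mod 23 = 1^2 * 20 = 1*20 = 20
  bit 1 = 0: r = r^2 mod 23 = 20^2 = 9
  bit 2 = 1: r = r^2 * 20 mod 23 = 9^2 * 20 = 12*20 = 10
  bit 3 = 0: r = r^2 mod 23 = 10^2 = 8
  bit 4 = 1: r = r^2 * 20 mod 23 = 8^2 * 20 = 18*20 = 15
  -> B = 15
s = B^a = 15^3 mod 23  (bits of 3 = 11)
  bit 0 = 1: r = r^2 * 15 mod 23 = 1^2 * 15 = 1*15 = 15
  bit 1 = 1: r = r^2 * 15 mod 23 = 15^2 * 15 = 18*15 = 17
  -> s = B^a = 17

Answer: 19 15 17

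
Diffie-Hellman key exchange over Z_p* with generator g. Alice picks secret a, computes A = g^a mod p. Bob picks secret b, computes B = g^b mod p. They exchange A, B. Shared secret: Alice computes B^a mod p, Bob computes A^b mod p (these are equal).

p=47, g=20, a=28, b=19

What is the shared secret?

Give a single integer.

A = 20^28 mod 47  (bits of 28 = 11100)
  bit 0 = 1: r = r^2 * 20 mod 47 = 1^2 * 20 = 1*20 = 20
  bit 1 = 1: r = r^2 * 20 mod 47 = 20^2 * 20 = 24*20 = 10
  bit 2 = 1: r = r^2 * 20 mod 47 = 10^2 * 20 = 6*20 = 26
  bit 3 = 0: r = r^2 mod 47 = 26^2 = 18
  bit 4 = 0: r = r^2 mod 47 = 18^2 = 42
  -> A = 42
B = 20^19 mod 47  (bits of 19 = 10011)
  bit 0 = 1: r = r^2 * 20 mod 47 = 1^2 * 20 = 1*20 = 20
  bit 1 = 0: r = r^2 mod 47 = 20^2 = 24
  bit 2 = 0: r = r^2 mod 47 = 24^2 = 12
  bit 3 = 1: r = r^2 * 20 mod 47 = 12^2 * 20 = 3*20 = 13
  bit 4 = 1: r = r^2 * 20 mod 47 = 13^2 * 20 = 28*20 = 43
  -> B = 43
s = B^a = 43^28 mod 47  (bits of 28 = 11100)
  bit 0 = 1: r = r^2 * 43 mod 47 = 1^2 * 43 = 1*43 = 43
  bit 1 = 1: r = r^2 * 43 mod 47 = 43^2 * 43 = 16*43 = 30
  bit 2 = 1: r = r^2 * 43 mod 47 = 30^2 * 43 = 7*43 = 19
  bit 3 = 0: r = r^2 mod 47 = 19^2 = 32
  bit 4 = 0: r = r^2 mod 47 = 32^2 = 37
  -> s = B^a = 37

Answer: 37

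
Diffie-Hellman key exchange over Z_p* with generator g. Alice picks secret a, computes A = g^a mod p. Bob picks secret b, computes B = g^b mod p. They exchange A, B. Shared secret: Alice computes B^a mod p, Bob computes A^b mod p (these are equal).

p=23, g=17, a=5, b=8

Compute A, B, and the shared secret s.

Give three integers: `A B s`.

A = 17^5 mod 23  (bits of 5 = 101)
  bit 0 = 1: r = r^2 * 17 mod 23 = 1^2 * 17 = 1*17 = 17
  bit 1 = 0: r = r^2 mod 23 = 17^2 = 13
  bit 2 = 1: r = r^2 * 17 mod 23 = 13^2 * 17 = 8*17 = 21
  -> A = 21
B = 17^8 mod 23  (bits of 8 = 1000)
  bit 0 = 1: r = r^2 * 17 mod 23 = 1^2 * 17 = 1*17 = 17
  bit 1 = 0: r = r^2 mod 23 = 17^2 = 13
  bit 2 = 0: r = r^2 mod 23 = 13^2 = 8
  bit 3 = 0: r = r^2 mod 23 = 8^2 = 18
  -> B = 18
s = B^a = 18^5 mod 23  (bits of 5 = 101)
  bit 0 = 1: r = r^2 * 18 mod 23 = 1^2 * 18 = 1*18 = 18
  bit 1 = 0: r = r^2 mod 23 = 18^2 = 2
  bit 2 = 1: r = r^2 * 18 mod 23 = 2^2 * 18 = 4*18 = 3
  -> s = B^a = 3

Answer: 21 18 3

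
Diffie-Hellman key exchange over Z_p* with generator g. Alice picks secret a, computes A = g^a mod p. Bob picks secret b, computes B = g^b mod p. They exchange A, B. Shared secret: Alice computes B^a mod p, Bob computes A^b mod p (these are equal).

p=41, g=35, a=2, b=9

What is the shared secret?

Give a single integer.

A = 35^2 mod 41  (bits of 2 = 10)
  bit 0 = 1: r = r^2 * 35 mod 41 = 1^2 * 35 = 1*35 = 35
  bit 1 = 0: r = r^2 mod 41 = 35^2 = 36
  -> A = 36
B = 35^9 mod 41  (bits of 9 = 1001)
  bit 0 = 1: r = r^2 * 35 mod 41 = 1^2 * 35 = 1*35 = 35
  bit 1 = 0: r = r^2 mod 41 = 35^2 = 36
  bit 2 = 0: r = r^2 mod 41 = 36^2 = 25
  bit 3 = 1: r = r^2 * 35 mod 41 = 25^2 * 35 = 10*35 = 22
  -> B = 22
s = B^a = 22^2 mod 41  (bits of 2 = 10)
  bit 0 = 1: r = r^2 * 22 mod 41 = 1^2 * 22 = 1*22 = 22
  bit 1 = 0: r = r^2 mod 41 = 22^2 = 33
  -> s = B^a = 33

Answer: 33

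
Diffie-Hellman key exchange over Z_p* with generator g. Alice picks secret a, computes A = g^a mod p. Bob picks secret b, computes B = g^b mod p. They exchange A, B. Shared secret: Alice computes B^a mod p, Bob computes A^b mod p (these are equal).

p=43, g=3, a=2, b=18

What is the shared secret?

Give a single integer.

A = 3^2 mod 43  (bits of 2 = 10)
  bit 0 = 1: r = r^2 * 3 mod 43 = 1^2 * 3 = 1*3 = 3
  bit 1 = 0: r = r^2 mod 43 = 3^2 = 9
  -> A = 9
B = 3^18 mod 43  (bits of 18 = 10010)
  bit 0 = 1: r = r^2 * 3 mod 43 = 1^2 * 3 = 1*3 = 3
  bit 1 = 0: r = r^2 mod 43 = 3^2 = 9
  bit 2 = 0: r = r^2 mod 43 = 9^2 = 38
  bit 3 = 1: r = r^2 * 3 mod 43 = 38^2 * 3 = 25*3 = 32
  bit 4 = 0: r = r^2 mod 43 = 32^2 = 35
  -> B = 35
s = B^a = 35^2 mod 43  (bits of 2 = 10)
  bit 0 = 1: r = r^2 * 35 mod 43 = 1^2 * 35 = 1*35 = 35
  bit 1 = 0: r = r^2 mod 43 = 35^2 = 21
  -> s = B^a = 21

Answer: 21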